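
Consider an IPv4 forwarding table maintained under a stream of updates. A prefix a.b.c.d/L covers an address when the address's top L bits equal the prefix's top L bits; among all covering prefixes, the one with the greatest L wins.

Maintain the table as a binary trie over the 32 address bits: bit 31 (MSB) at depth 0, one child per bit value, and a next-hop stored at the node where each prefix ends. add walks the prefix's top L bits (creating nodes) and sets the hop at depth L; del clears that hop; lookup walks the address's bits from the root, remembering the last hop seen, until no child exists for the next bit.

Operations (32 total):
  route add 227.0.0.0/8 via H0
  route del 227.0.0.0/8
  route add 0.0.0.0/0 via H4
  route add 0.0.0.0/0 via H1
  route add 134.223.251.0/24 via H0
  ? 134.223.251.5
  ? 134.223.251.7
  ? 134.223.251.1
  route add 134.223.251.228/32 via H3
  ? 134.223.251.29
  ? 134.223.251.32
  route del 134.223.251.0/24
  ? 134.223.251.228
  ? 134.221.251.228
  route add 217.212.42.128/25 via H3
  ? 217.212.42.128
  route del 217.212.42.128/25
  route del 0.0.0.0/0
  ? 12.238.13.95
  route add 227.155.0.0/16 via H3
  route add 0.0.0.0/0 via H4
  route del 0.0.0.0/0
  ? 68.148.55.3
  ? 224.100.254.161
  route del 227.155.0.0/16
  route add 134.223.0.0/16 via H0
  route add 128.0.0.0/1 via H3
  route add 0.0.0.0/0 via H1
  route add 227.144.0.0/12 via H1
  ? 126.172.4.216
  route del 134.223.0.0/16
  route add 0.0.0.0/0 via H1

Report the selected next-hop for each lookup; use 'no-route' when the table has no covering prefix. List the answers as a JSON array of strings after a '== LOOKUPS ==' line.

Trace:
  add 227.0.0.0/8 -> H0 at depth 8
  del 227.0.0.0/8 (clear depth 8)
  add 0.0.0.0/0 -> H4 at depth 0
  add 0.0.0.0/0 -> H1 at depth 0
  add 134.223.251.0/24 -> H0 at depth 24
  Q 134.223.251.5: descend 100001101101111111111011 ; hops seen [H1,H0] ; pick H0
  Q 134.223.251.7: descend 100001101101111111111011 ; hops seen [H1,H0] ; pick H0
  Q 134.223.251.1: descend 100001101101111111111011 ; hops seen [H1,H0] ; pick H0
  add 134.223.251.228/32 -> H3 at depth 32
  Q 134.223.251.29: descend 100001101101111111111011 ; hops seen [H1,H0] ; pick H0
  Q 134.223.251.32: descend 100001101101111111111011 ; hops seen [H1,H0] ; pick H0
  del 134.223.251.0/24 (clear depth 24)
  Q 134.223.251.228: descend 10000110110111111111101111100100 ; hops seen [H1,H3] ; pick H3
  Q 134.221.251.228: descend 10000110110111 ; hops seen [H1] ; pick H1
  add 217.212.42.128/25 -> H3 at depth 25
  Q 217.212.42.128: descend 1101100111010100001010101 ; hops seen [H1,H3] ; pick H3
  del 217.212.42.128/25 (clear depth 25)
  del 0.0.0.0/0 (clear depth 0)
  Q 12.238.13.95: descend ε ; hops seen [∅] ; pick no-route
  add 227.155.0.0/16 -> H3 at depth 16
  add 0.0.0.0/0 -> H4 at depth 0
  del 0.0.0.0/0 (clear depth 0)
  Q 68.148.55.3: descend ε ; hops seen [∅] ; pick no-route
  Q 224.100.254.161: descend 111000 ; hops seen [∅] ; pick no-route
  del 227.155.0.0/16 (clear depth 16)
  add 134.223.0.0/16 -> H0 at depth 16
  add 128.0.0.0/1 -> H3 at depth 1
  add 0.0.0.0/0 -> H1 at depth 0
  add 227.144.0.0/12 -> H1 at depth 12
  Q 126.172.4.216: descend ε ; hops seen [H1] ; pick H1
  del 134.223.0.0/16 (clear depth 16)
  add 0.0.0.0/0 -> H1 at depth 0

== LOOKUPS ==
["H0","H0","H0","H0","H0","H3","H1","H3","no-route","no-route","no-route","H1"]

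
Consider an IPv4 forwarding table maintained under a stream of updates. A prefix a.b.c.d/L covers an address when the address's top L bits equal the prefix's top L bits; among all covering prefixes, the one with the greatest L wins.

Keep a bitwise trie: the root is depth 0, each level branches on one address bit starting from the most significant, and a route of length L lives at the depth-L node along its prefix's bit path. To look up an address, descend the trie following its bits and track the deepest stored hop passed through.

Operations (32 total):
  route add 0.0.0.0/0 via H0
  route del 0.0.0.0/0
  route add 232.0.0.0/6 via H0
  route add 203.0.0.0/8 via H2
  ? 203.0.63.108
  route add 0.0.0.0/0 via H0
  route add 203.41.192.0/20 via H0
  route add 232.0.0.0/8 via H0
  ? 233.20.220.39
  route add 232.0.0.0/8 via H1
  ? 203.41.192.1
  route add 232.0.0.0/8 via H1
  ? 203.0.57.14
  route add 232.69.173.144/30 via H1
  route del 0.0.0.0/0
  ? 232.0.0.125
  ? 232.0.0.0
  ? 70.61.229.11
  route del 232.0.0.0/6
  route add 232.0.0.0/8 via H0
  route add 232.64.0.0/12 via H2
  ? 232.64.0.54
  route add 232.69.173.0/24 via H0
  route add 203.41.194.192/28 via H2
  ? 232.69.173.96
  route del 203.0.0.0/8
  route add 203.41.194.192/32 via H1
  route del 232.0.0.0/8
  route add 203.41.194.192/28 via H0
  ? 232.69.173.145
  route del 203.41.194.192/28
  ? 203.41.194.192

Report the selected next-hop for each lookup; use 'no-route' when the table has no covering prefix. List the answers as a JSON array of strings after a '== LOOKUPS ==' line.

Trace:
  add 0.0.0.0/0 -> H0 at depth 0
  del 0.0.0.0/0 (clear depth 0)
  add 232.0.0.0/6 -> H0 at depth 6
  add 203.0.0.0/8 -> H2 at depth 8
  Q 203.0.63.108: descend 11001011 ; hops seen [H2] ; pick H2
  add 0.0.0.0/0 -> H0 at depth 0
  add 203.41.192.0/20 -> H0 at depth 20
  add 232.0.0.0/8 -> H0 at depth 8
  Q 233.20.220.39: descend 1110100 ; hops seen [H0,H0] ; pick H0
  add 232.0.0.0/8 -> H1 at depth 8
  Q 203.41.192.1: descend 11001011001010011100 ; hops seen [H0,H2,H0] ; pick H0
  add 232.0.0.0/8 -> H1 at depth 8
  Q 203.0.57.14: descend 1100101100 ; hops seen [H0,H2] ; pick H2
  add 232.69.173.144/30 -> H1 at depth 30
  del 0.0.0.0/0 (clear depth 0)
  Q 232.0.0.125: descend 111010000 ; hops seen [H0,H1] ; pick H1
  Q 232.0.0.0: descend 111010000 ; hops seen [H0,H1] ; pick H1
  Q 70.61.229.11: descend ε ; hops seen [∅] ; pick no-route
  del 232.0.0.0/6 (clear depth 6)
  add 232.0.0.0/8 -> H0 at depth 8
  add 232.64.0.0/12 -> H2 at depth 12
  Q 232.64.0.54: descend 1110100001000 ; hops seen [H0,H2] ; pick H2
  add 232.69.173.0/24 -> H0 at depth 24
  add 203.41.194.192/28 -> H2 at depth 28
  Q 232.69.173.96: descend 111010000100010110101101 ; hops seen [H0,H2,H0] ; pick H0
  del 203.0.0.0/8 (clear depth 8)
  add 203.41.194.192/32 -> H1 at depth 32
  del 232.0.0.0/8 (clear depth 8)
  add 203.41.194.192/28 -> H0 at depth 28
  Q 232.69.173.145: descend 111010000100010110101101100100 ; hops seen [H2,H0,H1] ; pick H1
  del 203.41.194.192/28 (clear depth 28)
  Q 203.41.194.192: descend 11001011001010011100001011000000 ; hops seen [H0,H1] ; pick H1

== LOOKUPS ==
["H2","H0","H0","H2","H1","H1","no-route","H2","H0","H1","H1"]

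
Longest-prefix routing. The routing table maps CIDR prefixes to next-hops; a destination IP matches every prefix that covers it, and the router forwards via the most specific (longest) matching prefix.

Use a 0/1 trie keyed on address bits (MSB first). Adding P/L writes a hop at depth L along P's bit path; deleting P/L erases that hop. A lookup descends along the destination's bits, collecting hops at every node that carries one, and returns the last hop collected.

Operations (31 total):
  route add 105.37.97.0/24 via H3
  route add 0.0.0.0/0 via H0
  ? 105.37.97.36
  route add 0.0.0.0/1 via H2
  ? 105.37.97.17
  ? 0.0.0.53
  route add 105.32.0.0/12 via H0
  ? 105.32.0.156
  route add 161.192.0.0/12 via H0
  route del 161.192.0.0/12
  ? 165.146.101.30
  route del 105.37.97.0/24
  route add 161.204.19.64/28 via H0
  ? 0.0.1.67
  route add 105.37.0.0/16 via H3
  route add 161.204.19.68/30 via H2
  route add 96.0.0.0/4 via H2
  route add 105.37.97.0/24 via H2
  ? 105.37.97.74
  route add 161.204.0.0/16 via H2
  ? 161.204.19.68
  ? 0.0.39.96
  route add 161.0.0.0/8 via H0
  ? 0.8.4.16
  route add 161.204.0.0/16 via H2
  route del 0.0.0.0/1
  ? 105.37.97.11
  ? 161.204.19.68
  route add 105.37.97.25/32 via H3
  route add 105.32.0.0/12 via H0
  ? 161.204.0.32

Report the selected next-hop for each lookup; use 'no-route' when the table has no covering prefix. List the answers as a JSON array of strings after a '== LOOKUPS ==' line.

Apply in order:
  + 105.37.97.0/24 (H3) depth=24
  + 0.0.0.0/0 (H0) depth=0
  Q 105.37.97.36: descend 011010010010010101100001 ; hops seen [H0,H3] ; pick H3
  + 0.0.0.0/1 (H2) depth=1
  Q 105.37.97.17: descend 011010010010010101100001 ; hops seen [H0,H2,H3] ; pick H3
  Q 0.0.0.53: descend 0 ; hops seen [H0,H2] ; pick H2
  + 105.32.0.0/12 (H0) depth=12
  Q 105.32.0.156: descend 0110100100100 ; hops seen [H0,H2,H0] ; pick H0
  + 161.192.0.0/12 (H0) depth=12
  del 161.192.0.0/12 (clear depth 12)
  Q 165.146.101.30: descend 10100 ; hops seen [H0] ; pick H0
  del 105.37.97.0/24 (clear depth 24)
  + 161.204.19.64/28 (H0) depth=28
  Q 0.0.1.67: descend 0 ; hops seen [H0,H2] ; pick H2
  + 105.37.0.0/16 (H3) depth=16
  + 161.204.19.68/30 (H2) depth=30
  + 96.0.0.0/4 (H2) depth=4
  + 105.37.97.0/24 (H2) depth=24
  Q 105.37.97.74: descend 011010010010010101100001 ; hops seen [H0,H2,H2,H0,H3,H2] ; pick H2
  + 161.204.0.0/16 (H2) depth=16
  Q 161.204.19.68: descend 101000011100110000010011010001 ; hops seen [H0,H2,H0,H2] ; pick H2
  Q 0.0.39.96: descend 0 ; hops seen [H0,H2] ; pick H2
  + 161.0.0.0/8 (H0) depth=8
  Q 0.8.4.16: descend 0 ; hops seen [H0,H2] ; pick H2
  + 161.204.0.0/16 (H2) depth=16
  del 0.0.0.0/1 (clear depth 1)
  Q 105.37.97.11: descend 011010010010010101100001 ; hops seen [H0,H2,H0,H3,H2] ; pick H2
  Q 161.204.19.68: descend 101000011100110000010011010001 ; hops seen [H0,H0,H2,H0,H2] ; pick H2
  + 105.37.97.25/32 (H3) depth=32
  + 105.32.0.0/12 (H0) depth=12
  Q 161.204.0.32: descend 1010000111001100000 ; hops seen [H0,H0,H2] ; pick H2

== LOOKUPS ==
["H3","H3","H2","H0","H0","H2","H2","H2","H2","H2","H2","H2","H2"]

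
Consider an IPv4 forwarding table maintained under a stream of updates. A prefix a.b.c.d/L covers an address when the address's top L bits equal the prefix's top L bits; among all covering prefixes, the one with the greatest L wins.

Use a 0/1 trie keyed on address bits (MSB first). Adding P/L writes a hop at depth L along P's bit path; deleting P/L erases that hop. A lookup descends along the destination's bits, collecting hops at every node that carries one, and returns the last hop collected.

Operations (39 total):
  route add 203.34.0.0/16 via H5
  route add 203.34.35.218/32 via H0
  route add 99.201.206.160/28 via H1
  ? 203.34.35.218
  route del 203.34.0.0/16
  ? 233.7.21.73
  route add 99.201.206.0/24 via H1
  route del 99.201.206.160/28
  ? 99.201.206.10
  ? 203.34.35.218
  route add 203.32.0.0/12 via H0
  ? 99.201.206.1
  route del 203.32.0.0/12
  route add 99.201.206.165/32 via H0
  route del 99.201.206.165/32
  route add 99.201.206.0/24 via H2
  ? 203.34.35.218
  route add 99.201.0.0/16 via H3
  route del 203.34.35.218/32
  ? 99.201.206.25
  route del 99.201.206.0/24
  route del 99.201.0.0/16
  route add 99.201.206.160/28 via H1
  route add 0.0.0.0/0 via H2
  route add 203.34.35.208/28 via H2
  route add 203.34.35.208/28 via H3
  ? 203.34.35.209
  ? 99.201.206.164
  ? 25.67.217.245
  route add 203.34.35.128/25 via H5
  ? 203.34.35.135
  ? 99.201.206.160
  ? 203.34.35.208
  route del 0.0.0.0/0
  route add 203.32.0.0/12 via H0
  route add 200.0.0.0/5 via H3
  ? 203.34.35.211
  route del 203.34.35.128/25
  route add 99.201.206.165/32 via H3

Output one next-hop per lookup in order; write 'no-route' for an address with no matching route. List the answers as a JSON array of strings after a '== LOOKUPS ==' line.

Apply in order:
  + 203.34.0.0/16 (H5) depth=16
  + 203.34.35.218/32 (H0) depth=32
  + 99.201.206.160/28 (H1) depth=28
  Q 203.34.35.218: descend 11001011001000100010001111011010 ; hops seen [H5,H0] ; pick H0
  - 203.34.0.0/16 clear@16
  Q 233.7.21.73: descend 11 ; hops seen [∅] ; pick no-route
  + 99.201.206.0/24 (H1) depth=24
  - 99.201.206.160/28 clear@28
  Q 99.201.206.10: descend 011000111100100111001110 ; hops seen [H1] ; pick H1
  Q 203.34.35.218: descend 11001011001000100010001111011010 ; hops seen [H0] ; pick H0
  + 203.32.0.0/12 (H0) depth=12
  Q 99.201.206.1: descend 011000111100100111001110 ; hops seen [H1] ; pick H1
  - 203.32.0.0/12 clear@12
  + 99.201.206.165/32 (H0) depth=32
  - 99.201.206.165/32 clear@32
  + 99.201.206.0/24 (H2) depth=24
  Q 203.34.35.218: descend 11001011001000100010001111011010 ; hops seen [H0] ; pick H0
  + 99.201.0.0/16 (H3) depth=16
  - 203.34.35.218/32 clear@32
  Q 99.201.206.25: descend 011000111100100111001110 ; hops seen [H3,H2] ; pick H2
  - 99.201.206.0/24 clear@24
  - 99.201.0.0/16 clear@16
  + 99.201.206.160/28 (H1) depth=28
  + 0.0.0.0/0 (H2) depth=0
  + 203.34.35.208/28 (H2) depth=28
  + 203.34.35.208/28 (H3) depth=28
  Q 203.34.35.209: descend 1100101100100010001000111101 ; hops seen [H2,H3] ; pick H3
  Q 99.201.206.164: descend 0110001111001001110011101010010 ; hops seen [H2,H1] ; pick H1
  Q 25.67.217.245: descend 0 ; hops seen [H2] ; pick H2
  + 203.34.35.128/25 (H5) depth=25
  Q 203.34.35.135: descend 1100101100100010001000111 ; hops seen [H2,H5] ; pick H5
  Q 99.201.206.160: descend 01100011110010011100111010100 ; hops seen [H2,H1] ; pick H1
  Q 203.34.35.208: descend 1100101100100010001000111101 ; hops seen [H2,H5,H3] ; pick H3
  - 0.0.0.0/0 clear@0
  + 203.32.0.0/12 (H0) depth=12
  + 200.0.0.0/5 (H3) depth=5
  Q 203.34.35.211: descend 1100101100100010001000111101 ; hops seen [H3,H0,H5,H3] ; pick H3
  - 203.34.35.128/25 clear@25
  + 99.201.206.165/32 (H3) depth=32

== LOOKUPS ==
["H0","no-route","H1","H0","H1","H0","H2","H3","H1","H2","H5","H1","H3","H3"]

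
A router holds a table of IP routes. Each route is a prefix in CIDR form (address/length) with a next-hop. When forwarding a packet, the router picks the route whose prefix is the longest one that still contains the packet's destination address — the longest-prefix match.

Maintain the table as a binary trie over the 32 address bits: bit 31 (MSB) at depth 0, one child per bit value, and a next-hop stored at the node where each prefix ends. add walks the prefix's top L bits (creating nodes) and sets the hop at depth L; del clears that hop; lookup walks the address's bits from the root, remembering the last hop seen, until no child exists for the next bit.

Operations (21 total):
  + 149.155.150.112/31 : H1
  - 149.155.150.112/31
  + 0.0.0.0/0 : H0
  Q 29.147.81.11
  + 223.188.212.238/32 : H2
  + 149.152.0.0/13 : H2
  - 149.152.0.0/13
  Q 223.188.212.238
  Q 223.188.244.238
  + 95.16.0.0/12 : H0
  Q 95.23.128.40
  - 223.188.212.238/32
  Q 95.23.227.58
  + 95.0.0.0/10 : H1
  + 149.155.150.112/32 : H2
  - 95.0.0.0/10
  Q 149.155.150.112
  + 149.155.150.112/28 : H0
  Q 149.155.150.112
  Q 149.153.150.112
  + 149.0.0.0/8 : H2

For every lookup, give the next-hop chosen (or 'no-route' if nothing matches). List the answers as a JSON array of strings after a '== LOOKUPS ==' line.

Apply in order:
  add 149.155.150.112/31 -> H1 at depth 31
  - 149.155.150.112/31 clear@31
  add 0.0.0.0/0 -> H0 at depth 0
  ? 29.147.81.11  path d0:H0  best=H0
  add 223.188.212.238/32 -> H2 at depth 32
  add 149.152.0.0/13 -> H2 at depth 13
  - 149.152.0.0/13 clear@13
  ? 223.188.212.238  path d0:H0→d1:-→d2:-→d3:-→d4:-→d5:-→d6:-→d7:-→d8:-→d9:-→d10:-→d11:-→d12:-→d13:-→d14:-→d15:-→d16:-→d17:-→d18:-→d19:-→d20:-→d21:-→d22:-→d23:-→d24:-→d25:-→d26:-→d27:-→d28:-→d29:-→d30:-→d31:-→d32:H2  best=H2
  ? 223.188.244.238  path d0:H0→d1:-→d2:-→d3:-→d4:-→d5:-→d6:-→d7:-→d8:-→d9:-→d10:-→d11:-→d12:-→d13:-→d14:-→d15:-→d16:-→d17:-→d18:-  best=H0
  add 95.16.0.0/12 -> H0 at depth 12
  ? 95.23.128.40  path d0:H0→d1:-→d2:-→d3:-→d4:-→d5:-→d6:-→d7:-→d8:-→d9:-→d10:-→d11:-→d12:H0  best=H0
  - 223.188.212.238/32 clear@32
  ? 95.23.227.58  path d0:H0→d1:-→d2:-→d3:-→d4:-→d5:-→d6:-→d7:-→d8:-→d9:-→d10:-→d11:-→d12:H0  best=H0
  add 95.0.0.0/10 -> H1 at depth 10
  add 149.155.150.112/32 -> H2 at depth 32
  - 95.0.0.0/10 clear@10
  ? 149.155.150.112  path d0:H0→d1:-→d2:-→d3:-→d4:-→d5:-→d6:-→d7:-→d8:-→d9:-→d10:-→d11:-→d12:-→d13:-→d14:-→d15:-→d16:-→d17:-→d18:-→d19:-→d20:-→d21:-→d22:-→d23:-→d24:-→d25:-→d26:-→d27:-→d28:-→d29:-→d30:-→d31:-→d32:H2  best=H2
  add 149.155.150.112/28 -> H0 at depth 28
  ? 149.155.150.112  path d0:H0→d1:-→d2:-→d3:-→d4:-→d5:-→d6:-→d7:-→d8:-→d9:-→d10:-→d11:-→d12:-→d13:-→d14:-→d15:-→d16:-→d17:-→d18:-→d19:-→d20:-→d21:-→d22:-→d23:-→d24:-→d25:-→d26:-→d27:-→d28:H0→d29:-→d30:-→d31:-→d32:H2  best=H2
  ? 149.153.150.112  path d0:H0→d1:-→d2:-→d3:-→d4:-→d5:-→d6:-→d7:-→d8:-→d9:-→d10:-→d11:-→d12:-→d13:-→d14:-  best=H0
  add 149.0.0.0/8 -> H2 at depth 8

== LOOKUPS ==
["H0","H2","H0","H0","H0","H2","H2","H0"]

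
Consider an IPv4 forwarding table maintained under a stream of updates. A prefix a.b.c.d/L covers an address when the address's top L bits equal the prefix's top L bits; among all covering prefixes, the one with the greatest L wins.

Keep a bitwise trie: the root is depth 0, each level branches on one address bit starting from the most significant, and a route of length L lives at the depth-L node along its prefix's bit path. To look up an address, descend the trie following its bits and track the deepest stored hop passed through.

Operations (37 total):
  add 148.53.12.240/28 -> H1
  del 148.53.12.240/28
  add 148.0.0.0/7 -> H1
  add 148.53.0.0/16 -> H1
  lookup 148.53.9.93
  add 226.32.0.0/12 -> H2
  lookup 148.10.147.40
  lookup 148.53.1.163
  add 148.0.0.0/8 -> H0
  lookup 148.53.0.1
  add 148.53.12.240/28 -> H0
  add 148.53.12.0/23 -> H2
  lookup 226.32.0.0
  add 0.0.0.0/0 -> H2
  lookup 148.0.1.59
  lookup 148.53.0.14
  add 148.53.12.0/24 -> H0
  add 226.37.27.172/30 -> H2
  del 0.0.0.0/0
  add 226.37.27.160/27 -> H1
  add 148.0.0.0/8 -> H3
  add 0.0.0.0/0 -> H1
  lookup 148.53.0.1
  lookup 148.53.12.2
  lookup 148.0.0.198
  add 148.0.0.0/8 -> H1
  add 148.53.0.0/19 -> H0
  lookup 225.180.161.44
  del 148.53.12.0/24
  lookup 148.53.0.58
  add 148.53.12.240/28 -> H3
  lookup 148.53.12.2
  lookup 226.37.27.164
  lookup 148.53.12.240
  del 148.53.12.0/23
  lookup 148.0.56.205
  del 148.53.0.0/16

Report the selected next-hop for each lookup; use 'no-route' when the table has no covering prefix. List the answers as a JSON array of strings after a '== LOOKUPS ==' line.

Process each operation:
  + 148.53.12.240/28 (H1) depth=28
  - 148.53.12.240/28 clear@28
  + 148.0.0.0/7 (H1) depth=7
  + 148.53.0.0/16 (H1) depth=16
  ? 148.53.9.93  path d0:-→d1:-→d2:-→d3:-→d4:-→d5:-→d6:-→d7:H1→d8:-→d9:-→d10:-→d11:-→d12:-→d13:-→d14:-→d15:-→d16:H1→d17:-→d18:-→d19:-→d20:-→d21:-  best=H1
  + 226.32.0.0/12 (H2) depth=12
  ? 148.10.147.40  path d0:-→d1:-→d2:-→d3:-→d4:-→d5:-→d6:-→d7:H1→d8:-→d9:-→d10:-  best=H1
  ? 148.53.1.163  path d0:-→d1:-→d2:-→d3:-→d4:-→d5:-→d6:-→d7:H1→d8:-→d9:-→d10:-→d11:-→d12:-→d13:-→d14:-→d15:-→d16:H1→d17:-→d18:-→d19:-→d20:-  best=H1
  + 148.0.0.0/8 (H0) depth=8
  ? 148.53.0.1  path d0:-→d1:-→d2:-→d3:-→d4:-→d5:-→d6:-→d7:H1→d8:H0→d9:-→d10:-→d11:-→d12:-→d13:-→d14:-→d15:-→d16:H1→d17:-→d18:-→d19:-→d20:-  best=H1
  + 148.53.12.240/28 (H0) depth=28
  + 148.53.12.0/23 (H2) depth=23
  ? 226.32.0.0  path d0:-→d1:-→d2:-→d3:-→d4:-→d5:-→d6:-→d7:-→d8:-→d9:-→d10:-→d11:-→d12:H2  best=H2
  + 0.0.0.0/0 (H2) depth=0
  ? 148.0.1.59  path d0:H2→d1:-→d2:-→d3:-→d4:-→d5:-→d6:-→d7:H1→d8:H0→d9:-→d10:-  best=H0
  ? 148.53.0.14  path d0:H2→d1:-→d2:-→d3:-→d4:-→d5:-→d6:-→d7:H1→d8:H0→d9:-→d10:-→d11:-→d12:-→d13:-→d14:-→d15:-→d16:H1→d17:-→d18:-→d19:-→d20:-  best=H1
  + 148.53.12.0/24 (H0) depth=24
  + 226.37.27.172/30 (H2) depth=30
  - 0.0.0.0/0 clear@0
  + 226.37.27.160/27 (H1) depth=27
  + 148.0.0.0/8 (H3) depth=8
  + 0.0.0.0/0 (H1) depth=0
  ? 148.53.0.1  path d0:H1→d1:-→d2:-→d3:-→d4:-→d5:-→d6:-→d7:H1→d8:H3→d9:-→d10:-→d11:-→d12:-→d13:-→d14:-→d15:-→d16:H1→d17:-→d18:-→d19:-→d20:-  best=H1
  ? 148.53.12.2  path d0:H1→d1:-→d2:-→d3:-→d4:-→d5:-→d6:-→d7:H1→d8:H3→d9:-→d10:-→d11:-→d12:-→d13:-→d14:-→d15:-→d16:H1→d17:-→d18:-→d19:-→d20:-→d21:-→d22:-→d23:H2→d24:H0  best=H0
  ? 148.0.0.198  path d0:H1→d1:-→d2:-→d3:-→d4:-→d5:-→d6:-→d7:H1→d8:H3→d9:-→d10:-  best=H3
  + 148.0.0.0/8 (H1) depth=8
  + 148.53.0.0/19 (H0) depth=19
  ? 225.180.161.44  path d0:H1→d1:-→d2:-→d3:-→d4:-→d5:-→d6:-  best=H1
  - 148.53.12.0/24 clear@24
  ? 148.53.0.58  path d0:H1→d1:-→d2:-→d3:-→d4:-→d5:-→d6:-→d7:H1→d8:H1→d9:-→d10:-→d11:-→d12:-→d13:-→d14:-→d15:-→d16:H1→d17:-→d18:-→d19:H0→d20:-  best=H0
  + 148.53.12.240/28 (H3) depth=28
  ? 148.53.12.2  path d0:H1→d1:-→d2:-→d3:-→d4:-→d5:-→d6:-→d7:H1→d8:H1→d9:-→d10:-→d11:-→d12:-→d13:-→d14:-→d15:-→d16:H1→d17:-→d18:-→d19:H0→d20:-→d21:-→d22:-→d23:H2→d24:-  best=H2
  ? 226.37.27.164  path d0:H1→d1:-→d2:-→d3:-→d4:-→d5:-→d6:-→d7:-→d8:-→d9:-→d10:-→d11:-→d12:H2→d13:-→d14:-→d15:-→d16:-→d17:-→d18:-→d19:-→d20:-→d21:-→d22:-→d23:-→d24:-→d25:-→d26:-→d27:H1→d28:-  best=H1
  ? 148.53.12.240  path d0:H1→d1:-→d2:-→d3:-→d4:-→d5:-→d6:-→d7:H1→d8:H1→d9:-→d10:-→d11:-→d12:-→d13:-→d14:-→d15:-→d16:H1→d17:-→d18:-→d19:H0→d20:-→d21:-→d22:-→d23:H2→d24:-→d25:-→d26:-→d27:-→d28:H3  best=H3
  - 148.53.12.0/23 clear@23
  ? 148.0.56.205  path d0:H1→d1:-→d2:-→d3:-→d4:-→d5:-→d6:-→d7:H1→d8:H1→d9:-→d10:-  best=H1
  - 148.53.0.0/16 clear@16

== LOOKUPS ==
["H1","H1","H1","H1","H2","H0","H1","H1","H0","H3","H1","H0","H2","H1","H3","H1"]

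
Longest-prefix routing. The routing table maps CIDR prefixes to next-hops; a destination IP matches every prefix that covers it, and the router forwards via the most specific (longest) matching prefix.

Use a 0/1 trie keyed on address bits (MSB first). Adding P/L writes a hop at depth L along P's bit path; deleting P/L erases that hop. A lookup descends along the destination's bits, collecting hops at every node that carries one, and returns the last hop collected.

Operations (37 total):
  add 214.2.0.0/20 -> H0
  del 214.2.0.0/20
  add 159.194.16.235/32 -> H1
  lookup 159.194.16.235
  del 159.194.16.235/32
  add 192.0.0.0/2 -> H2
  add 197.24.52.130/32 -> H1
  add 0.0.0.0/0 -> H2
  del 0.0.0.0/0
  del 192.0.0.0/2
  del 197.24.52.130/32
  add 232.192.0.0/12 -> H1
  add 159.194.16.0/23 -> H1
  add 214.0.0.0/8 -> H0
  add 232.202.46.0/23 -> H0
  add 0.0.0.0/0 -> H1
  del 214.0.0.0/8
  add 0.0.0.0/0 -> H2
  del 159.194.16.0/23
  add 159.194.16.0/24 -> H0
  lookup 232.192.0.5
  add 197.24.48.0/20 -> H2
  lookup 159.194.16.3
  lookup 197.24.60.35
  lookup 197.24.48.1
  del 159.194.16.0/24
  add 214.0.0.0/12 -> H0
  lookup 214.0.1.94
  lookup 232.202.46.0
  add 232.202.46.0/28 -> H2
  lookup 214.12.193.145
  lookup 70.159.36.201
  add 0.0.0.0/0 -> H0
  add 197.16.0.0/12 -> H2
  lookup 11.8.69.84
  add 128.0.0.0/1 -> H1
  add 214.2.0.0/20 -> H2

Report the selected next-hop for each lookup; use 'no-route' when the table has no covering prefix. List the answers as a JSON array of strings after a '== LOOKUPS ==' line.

Apply in order:
  + 214.2.0.0/20 (H0) depth=20
  - 214.2.0.0/20 clear@20
  + 159.194.16.235/32 (H1) depth=32
  Q 159.194.16.235: descend 10011111110000100001000011101011 ; hops seen [H1] ; pick H1
  - 159.194.16.235/32 clear@32
  + 192.0.0.0/2 (H2) depth=2
  + 197.24.52.130/32 (H1) depth=32
  + 0.0.0.0/0 (H2) depth=0
  - 0.0.0.0/0 clear@0
  - 192.0.0.0/2 clear@2
  - 197.24.52.130/32 clear@32
  + 232.192.0.0/12 (H1) depth=12
  + 159.194.16.0/23 (H1) depth=23
  + 214.0.0.0/8 (H0) depth=8
  + 232.202.46.0/23 (H0) depth=23
  + 0.0.0.0/0 (H1) depth=0
  - 214.0.0.0/8 clear@8
  + 0.0.0.0/0 (H2) depth=0
  - 159.194.16.0/23 clear@23
  + 159.194.16.0/24 (H0) depth=24
  Q 232.192.0.5: descend 111010001100 ; hops seen [H2,H1] ; pick H1
  + 197.24.48.0/20 (H2) depth=20
  Q 159.194.16.3: descend 100111111100001000010000 ; hops seen [H2,H0] ; pick H0
  Q 197.24.60.35: descend 11000101000110000011 ; hops seen [H2,H2] ; pick H2
  Q 197.24.48.1: descend 110001010001100000110 ; hops seen [H2,H2] ; pick H2
  - 159.194.16.0/24 clear@24
  + 214.0.0.0/12 (H0) depth=12
  Q 214.0.1.94: descend 11010110000000 ; hops seen [H2,H0] ; pick H0
  Q 232.202.46.0: descend 11101000110010100010111 ; hops seen [H2,H1,H0] ; pick H0
  + 232.202.46.0/28 (H2) depth=28
  Q 214.12.193.145: descend 110101100000 ; hops seen [H2,H0] ; pick H0
  Q 70.159.36.201: descend ε ; hops seen [H2] ; pick H2
  + 0.0.0.0/0 (H0) depth=0
  + 197.16.0.0/12 (H2) depth=12
  Q 11.8.69.84: descend ε ; hops seen [H0] ; pick H0
  + 128.0.0.0/1 (H1) depth=1
  + 214.2.0.0/20 (H2) depth=20

== LOOKUPS ==
["H1","H1","H0","H2","H2","H0","H0","H0","H2","H0"]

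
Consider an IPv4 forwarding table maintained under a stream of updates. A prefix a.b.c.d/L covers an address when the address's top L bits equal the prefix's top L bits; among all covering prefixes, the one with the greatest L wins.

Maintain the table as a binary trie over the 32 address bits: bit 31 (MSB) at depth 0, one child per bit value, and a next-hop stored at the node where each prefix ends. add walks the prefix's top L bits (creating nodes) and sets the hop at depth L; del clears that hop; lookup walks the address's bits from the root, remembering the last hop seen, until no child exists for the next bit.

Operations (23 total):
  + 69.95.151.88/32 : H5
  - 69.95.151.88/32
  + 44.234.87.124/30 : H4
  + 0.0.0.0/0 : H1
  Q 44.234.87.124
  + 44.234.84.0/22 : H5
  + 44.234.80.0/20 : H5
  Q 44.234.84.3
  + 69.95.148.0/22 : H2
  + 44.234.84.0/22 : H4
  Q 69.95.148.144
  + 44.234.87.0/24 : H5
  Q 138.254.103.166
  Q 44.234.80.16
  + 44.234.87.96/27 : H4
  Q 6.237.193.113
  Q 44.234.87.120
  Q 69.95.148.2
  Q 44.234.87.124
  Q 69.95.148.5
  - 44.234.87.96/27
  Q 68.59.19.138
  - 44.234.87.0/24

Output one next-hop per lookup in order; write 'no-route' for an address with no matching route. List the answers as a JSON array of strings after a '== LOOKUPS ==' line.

Process each operation:
  + 69.95.151.88/32 (H5) depth=32
  del 69.95.151.88/32 (clear depth 32)
  + 44.234.87.124/30 (H4) depth=30
  + 0.0.0.0/0 (H1) depth=0
  Q 44.234.87.124: descend 001011001110101001010111011111 ; hops seen [H1,H4] ; pick H4
  + 44.234.84.0/22 (H5) depth=22
  + 44.234.80.0/20 (H5) depth=20
  Q 44.234.84.3: descend 0010110011101010010101 ; hops seen [H1,H5,H5] ; pick H5
  + 69.95.148.0/22 (H2) depth=22
  + 44.234.84.0/22 (H4) depth=22
  Q 69.95.148.144: descend 0100010101011111100101 ; hops seen [H1,H2] ; pick H2
  + 44.234.87.0/24 (H5) depth=24
  Q 138.254.103.166: descend ε ; hops seen [H1] ; pick H1
  Q 44.234.80.16: descend 001011001110101001010 ; hops seen [H1,H5] ; pick H5
  + 44.234.87.96/27 (H4) depth=27
  Q 6.237.193.113: descend 00 ; hops seen [H1] ; pick H1
  Q 44.234.87.120: descend 00101100111010100101011101111 ; hops seen [H1,H5,H4,H5,H4] ; pick H4
  Q 69.95.148.2: descend 0100010101011111100101 ; hops seen [H1,H2] ; pick H2
  Q 44.234.87.124: descend 001011001110101001010111011111 ; hops seen [H1,H5,H4,H5,H4,H4] ; pick H4
  Q 69.95.148.5: descend 0100010101011111100101 ; hops seen [H1,H2] ; pick H2
  del 44.234.87.96/27 (clear depth 27)
  Q 68.59.19.138: descend 0100010 ; hops seen [H1] ; pick H1
  del 44.234.87.0/24 (clear depth 24)

== LOOKUPS ==
["H4","H5","H2","H1","H5","H1","H4","H2","H4","H2","H1"]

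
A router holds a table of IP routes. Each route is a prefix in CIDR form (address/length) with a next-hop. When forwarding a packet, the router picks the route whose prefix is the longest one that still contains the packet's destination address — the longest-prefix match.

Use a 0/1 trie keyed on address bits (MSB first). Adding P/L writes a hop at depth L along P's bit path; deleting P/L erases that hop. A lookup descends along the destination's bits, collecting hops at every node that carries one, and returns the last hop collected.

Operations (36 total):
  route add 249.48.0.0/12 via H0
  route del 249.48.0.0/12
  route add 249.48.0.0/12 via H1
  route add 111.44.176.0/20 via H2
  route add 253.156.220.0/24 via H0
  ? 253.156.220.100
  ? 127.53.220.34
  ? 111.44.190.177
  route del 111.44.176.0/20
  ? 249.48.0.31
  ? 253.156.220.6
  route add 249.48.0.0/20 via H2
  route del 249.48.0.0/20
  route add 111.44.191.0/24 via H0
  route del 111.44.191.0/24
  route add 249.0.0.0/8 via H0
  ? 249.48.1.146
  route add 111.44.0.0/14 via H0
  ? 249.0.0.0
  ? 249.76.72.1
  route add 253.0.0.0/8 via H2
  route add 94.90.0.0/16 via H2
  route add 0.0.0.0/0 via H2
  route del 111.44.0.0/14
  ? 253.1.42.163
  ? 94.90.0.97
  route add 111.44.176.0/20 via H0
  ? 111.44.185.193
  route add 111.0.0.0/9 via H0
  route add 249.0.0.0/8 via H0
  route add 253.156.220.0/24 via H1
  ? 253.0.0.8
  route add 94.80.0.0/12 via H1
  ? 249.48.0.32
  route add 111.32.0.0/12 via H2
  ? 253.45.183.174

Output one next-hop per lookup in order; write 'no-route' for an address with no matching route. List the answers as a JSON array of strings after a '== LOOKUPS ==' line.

Process each operation:
  add 249.48.0.0/12 -> H0 at depth 12
  del 249.48.0.0/12 (clear depth 12)
  add 249.48.0.0/12 -> H1 at depth 12
  add 111.44.176.0/20 -> H2 at depth 20
  add 253.156.220.0/24 -> H0 at depth 24
  lookup 253.156.220.100: bits 111111011001110011011100 walk d0:-→d1:-→d2:-→d3:-→d4:-→d5:-→d6:-→d7:-→d8:-→d9:-→d10:-→d11:-→d12:-→d13:-→d14:-→d15:-→d16:-→d17:-→d18:-→d19:-→d20:-→d21:-→d22:-→d23:-→d24:H0 -> H0
  lookup 127.53.220.34: bits 011 walk d0:-→d1:-→d2:-→d3:- -> no-route
  lookup 111.44.190.177: bits 01101111001011001011 walk d0:-→d1:-→d2:-→d3:-→d4:-→d5:-→d6:-→d7:-→d8:-→d9:-→d10:-→d11:-→d12:-→d13:-→d14:-→d15:-→d16:-→d17:-→d18:-→d19:-→d20:H2 -> H2
  del 111.44.176.0/20 (clear depth 20)
  lookup 249.48.0.31: bits 111110010011 walk d0:-→d1:-→d2:-→d3:-→d4:-→d5:-→d6:-→d7:-→d8:-→d9:-→d10:-→d11:-→d12:H1 -> H1
  lookup 253.156.220.6: bits 111111011001110011011100 walk d0:-→d1:-→d2:-→d3:-→d4:-→d5:-→d6:-→d7:-→d8:-→d9:-→d10:-→d11:-→d12:-→d13:-→d14:-→d15:-→d16:-→d17:-→d18:-→d19:-→d20:-→d21:-→d22:-→d23:-→d24:H0 -> H0
  add 249.48.0.0/20 -> H2 at depth 20
  del 249.48.0.0/20 (clear depth 20)
  add 111.44.191.0/24 -> H0 at depth 24
  del 111.44.191.0/24 (clear depth 24)
  add 249.0.0.0/8 -> H0 at depth 8
  lookup 249.48.1.146: bits 11111001001100000000 walk d0:-→d1:-→d2:-→d3:-→d4:-→d5:-→d6:-→d7:-→d8:H0→d9:-→d10:-→d11:-→d12:H1→d13:-→d14:-→d15:-→d16:-→d17:-→d18:-→d19:-→d20:- -> H1
  add 111.44.0.0/14 -> H0 at depth 14
  lookup 249.0.0.0: bits 1111100100 walk d0:-→d1:-→d2:-→d3:-→d4:-→d5:-→d6:-→d7:-→d8:H0→d9:-→d10:- -> H0
  lookup 249.76.72.1: bits 111110010 walk d0:-→d1:-→d2:-→d3:-→d4:-→d5:-→d6:-→d7:-→d8:H0→d9:- -> H0
  add 253.0.0.0/8 -> H2 at depth 8
  add 94.90.0.0/16 -> H2 at depth 16
  add 0.0.0.0/0 -> H2 at depth 0
  del 111.44.0.0/14 (clear depth 14)
  lookup 253.1.42.163: bits 11111101 walk d0:H2→d1:-→d2:-→d3:-→d4:-→d5:-→d6:-→d7:-→d8:H2 -> H2
  lookup 94.90.0.97: bits 0101111001011010 walk d0:H2→d1:-→d2:-→d3:-→d4:-→d5:-→d6:-→d7:-→d8:-→d9:-→d10:-→d11:-→d12:-→d13:-→d14:-→d15:-→d16:H2 -> H2
  add 111.44.176.0/20 -> H0 at depth 20
  lookup 111.44.185.193: bits 011011110010110010111 walk d0:H2→d1:-→d2:-→d3:-→d4:-→d5:-→d6:-→d7:-→d8:-→d9:-→d10:-→d11:-→d12:-→d13:-→d14:-→d15:-→d16:-→d17:-→d18:-→d19:-→d20:H0→d21:- -> H0
  add 111.0.0.0/9 -> H0 at depth 9
  add 249.0.0.0/8 -> H0 at depth 8
  add 253.156.220.0/24 -> H1 at depth 24
  lookup 253.0.0.8: bits 11111101 walk d0:H2→d1:-→d2:-→d3:-→d4:-→d5:-→d6:-→d7:-→d8:H2 -> H2
  add 94.80.0.0/12 -> H1 at depth 12
  lookup 249.48.0.32: bits 11111001001100000000 walk d0:H2→d1:-→d2:-→d3:-→d4:-→d5:-→d6:-→d7:-→d8:H0→d9:-→d10:-→d11:-→d12:H1→d13:-→d14:-→d15:-→d16:-→d17:-→d18:-→d19:-→d20:- -> H1
  add 111.32.0.0/12 -> H2 at depth 12
  lookup 253.45.183.174: bits 11111101 walk d0:H2→d1:-→d2:-→d3:-→d4:-→d5:-→d6:-→d7:-→d8:H2 -> H2

== LOOKUPS ==
["H0","no-route","H2","H1","H0","H1","H0","H0","H2","H2","H0","H2","H1","H2"]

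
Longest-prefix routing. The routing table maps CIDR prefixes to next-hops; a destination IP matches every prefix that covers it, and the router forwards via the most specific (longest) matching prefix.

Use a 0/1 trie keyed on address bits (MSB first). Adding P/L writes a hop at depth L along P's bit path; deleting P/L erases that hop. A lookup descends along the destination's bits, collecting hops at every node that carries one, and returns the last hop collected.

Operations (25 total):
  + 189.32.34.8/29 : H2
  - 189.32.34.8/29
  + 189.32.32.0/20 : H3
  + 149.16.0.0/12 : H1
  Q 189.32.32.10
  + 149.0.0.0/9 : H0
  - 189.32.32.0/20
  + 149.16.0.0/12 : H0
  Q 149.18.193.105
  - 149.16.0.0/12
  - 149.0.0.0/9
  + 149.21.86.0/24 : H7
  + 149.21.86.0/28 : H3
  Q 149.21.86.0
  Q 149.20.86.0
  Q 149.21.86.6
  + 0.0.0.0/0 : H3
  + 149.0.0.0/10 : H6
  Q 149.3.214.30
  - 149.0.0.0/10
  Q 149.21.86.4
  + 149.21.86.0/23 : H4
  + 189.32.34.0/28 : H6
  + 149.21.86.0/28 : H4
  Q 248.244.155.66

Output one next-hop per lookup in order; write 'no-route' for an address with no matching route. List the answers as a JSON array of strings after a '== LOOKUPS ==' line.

Process each operation:
  + 189.32.34.8/29 (H2) depth=29
  - 189.32.34.8/29 clear@29
  + 189.32.32.0/20 (H3) depth=20
  + 149.16.0.0/12 (H1) depth=12
  lookup 189.32.32.10: bits 1011110100100000001000 walk d0:-→d1:-→d2:-→d3:-→d4:-→d5:-→d6:-→d7:-→d8:-→d9:-→d10:-→d11:-→d12:-→d13:-→d14:-→d15:-→d16:-→d17:-→d18:-→d19:-→d20:H3→d21:-→d22:- -> H3
  + 149.0.0.0/9 (H0) depth=9
  - 189.32.32.0/20 clear@20
  + 149.16.0.0/12 (H0) depth=12
  lookup 149.18.193.105: bits 100101010001 walk d0:-→d1:-→d2:-→d3:-→d4:-→d5:-→d6:-→d7:-→d8:-→d9:H0→d10:-→d11:-→d12:H0 -> H0
  - 149.16.0.0/12 clear@12
  - 149.0.0.0/9 clear@9
  + 149.21.86.0/24 (H7) depth=24
  + 149.21.86.0/28 (H3) depth=28
  lookup 149.21.86.0: bits 1001010100010101010101100000 walk d0:-→d1:-→d2:-→d3:-→d4:-→d5:-→d6:-→d7:-→d8:-→d9:-→d10:-→d11:-→d12:-→d13:-→d14:-→d15:-→d16:-→d17:-→d18:-→d19:-→d20:-→d21:-→d22:-→d23:-→d24:H7→d25:-→d26:-→d27:-→d28:H3 -> H3
  lookup 149.20.86.0: bits 100101010001010 walk d0:-→d1:-→d2:-→d3:-→d4:-→d5:-→d6:-→d7:-→d8:-→d9:-→d10:-→d11:-→d12:-→d13:-→d14:-→d15:- -> no-route
  lookup 149.21.86.6: bits 1001010100010101010101100000 walk d0:-→d1:-→d2:-→d3:-→d4:-→d5:-→d6:-→d7:-→d8:-→d9:-→d10:-→d11:-→d12:-→d13:-→d14:-→d15:-→d16:-→d17:-→d18:-→d19:-→d20:-→d21:-→d22:-→d23:-→d24:H7→d25:-→d26:-→d27:-→d28:H3 -> H3
  + 0.0.0.0/0 (H3) depth=0
  + 149.0.0.0/10 (H6) depth=10
  lookup 149.3.214.30: bits 10010101000 walk d0:H3→d1:-→d2:-→d3:-→d4:-→d5:-→d6:-→d7:-→d8:-→d9:-→d10:H6→d11:- -> H6
  - 149.0.0.0/10 clear@10
  lookup 149.21.86.4: bits 1001010100010101010101100000 walk d0:H3→d1:-→d2:-→d3:-→d4:-→d5:-→d6:-→d7:-→d8:-→d9:-→d10:-→d11:-→d12:-→d13:-→d14:-→d15:-→d16:-→d17:-→d18:-→d19:-→d20:-→d21:-→d22:-→d23:-→d24:H7→d25:-→d26:-→d27:-→d28:H3 -> H3
  + 149.21.86.0/23 (H4) depth=23
  + 189.32.34.0/28 (H6) depth=28
  + 149.21.86.0/28 (H4) depth=28
  lookup 248.244.155.66: bits 1 walk d0:H3→d1:- -> H3

== LOOKUPS ==
["H3","H0","H3","no-route","H3","H6","H3","H3"]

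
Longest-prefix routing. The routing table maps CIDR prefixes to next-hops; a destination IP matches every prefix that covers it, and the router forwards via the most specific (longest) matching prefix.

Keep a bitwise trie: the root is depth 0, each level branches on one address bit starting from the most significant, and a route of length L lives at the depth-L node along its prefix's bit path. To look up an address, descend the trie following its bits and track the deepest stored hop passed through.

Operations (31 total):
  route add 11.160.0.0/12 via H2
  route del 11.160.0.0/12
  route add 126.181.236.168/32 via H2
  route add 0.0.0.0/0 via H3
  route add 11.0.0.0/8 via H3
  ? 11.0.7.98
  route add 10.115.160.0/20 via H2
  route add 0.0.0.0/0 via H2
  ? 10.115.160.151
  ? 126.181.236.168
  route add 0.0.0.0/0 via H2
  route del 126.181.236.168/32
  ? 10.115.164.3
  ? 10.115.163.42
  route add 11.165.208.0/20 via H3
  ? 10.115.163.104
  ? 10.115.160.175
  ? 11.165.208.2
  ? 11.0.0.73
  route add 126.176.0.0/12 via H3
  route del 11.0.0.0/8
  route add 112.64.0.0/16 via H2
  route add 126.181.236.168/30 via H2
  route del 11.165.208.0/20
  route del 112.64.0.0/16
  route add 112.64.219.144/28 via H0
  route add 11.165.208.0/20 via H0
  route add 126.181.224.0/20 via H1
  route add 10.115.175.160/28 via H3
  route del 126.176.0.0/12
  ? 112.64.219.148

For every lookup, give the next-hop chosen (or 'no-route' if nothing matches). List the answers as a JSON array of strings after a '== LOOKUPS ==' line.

Trace:
  add 11.160.0.0/12 -> H2 at depth 12
  - 11.160.0.0/12 clear@12
  add 126.181.236.168/32 -> H2 at depth 32
  add 0.0.0.0/0 -> H3 at depth 0
  add 11.0.0.0/8 -> H3 at depth 8
  ? 11.0.7.98  path d0:H3→d1:-→d2:-→d3:-→d4:-→d5:-→d6:-→d7:-→d8:H3  best=H3
  add 10.115.160.0/20 -> H2 at depth 20
  add 0.0.0.0/0 -> H2 at depth 0
  ? 10.115.160.151  path d0:H2→d1:-→d2:-→d3:-→d4:-→d5:-→d6:-→d7:-→d8:-→d9:-→d10:-→d11:-→d12:-→d13:-→d14:-→d15:-→d16:-→d17:-→d18:-→d19:-→d20:H2  best=H2
  ? 126.181.236.168  path d0:H2→d1:-→d2:-→d3:-→d4:-→d5:-→d6:-→d7:-→d8:-→d9:-→d10:-→d11:-→d12:-→d13:-→d14:-→d15:-→d16:-→d17:-→d18:-→d19:-→d20:-→d21:-→d22:-→d23:-→d24:-→d25:-→d26:-→d27:-→d28:-→d29:-→d30:-→d31:-→d32:H2  best=H2
  add 0.0.0.0/0 -> H2 at depth 0
  - 126.181.236.168/32 clear@32
  ? 10.115.164.3  path d0:H2→d1:-→d2:-→d3:-→d4:-→d5:-→d6:-→d7:-→d8:-→d9:-→d10:-→d11:-→d12:-→d13:-→d14:-→d15:-→d16:-→d17:-→d18:-→d19:-→d20:H2  best=H2
  ? 10.115.163.42  path d0:H2→d1:-→d2:-→d3:-→d4:-→d5:-→d6:-→d7:-→d8:-→d9:-→d10:-→d11:-→d12:-→d13:-→d14:-→d15:-→d16:-→d17:-→d18:-→d19:-→d20:H2  best=H2
  add 11.165.208.0/20 -> H3 at depth 20
  ? 10.115.163.104  path d0:H2→d1:-→d2:-→d3:-→d4:-→d5:-→d6:-→d7:-→d8:-→d9:-→d10:-→d11:-→d12:-→d13:-→d14:-→d15:-→d16:-→d17:-→d18:-→d19:-→d20:H2  best=H2
  ? 10.115.160.175  path d0:H2→d1:-→d2:-→d3:-→d4:-→d5:-→d6:-→d7:-→d8:-→d9:-→d10:-→d11:-→d12:-→d13:-→d14:-→d15:-→d16:-→d17:-→d18:-→d19:-→d20:H2  best=H2
  ? 11.165.208.2  path d0:H2→d1:-→d2:-→d3:-→d4:-→d5:-→d6:-→d7:-→d8:H3→d9:-→d10:-→d11:-→d12:-→d13:-→d14:-→d15:-→d16:-→d17:-→d18:-→d19:-→d20:H3  best=H3
  ? 11.0.0.73  path d0:H2→d1:-→d2:-→d3:-→d4:-→d5:-→d6:-→d7:-→d8:H3  best=H3
  add 126.176.0.0/12 -> H3 at depth 12
  - 11.0.0.0/8 clear@8
  add 112.64.0.0/16 -> H2 at depth 16
  add 126.181.236.168/30 -> H2 at depth 30
  - 11.165.208.0/20 clear@20
  - 112.64.0.0/16 clear@16
  add 112.64.219.144/28 -> H0 at depth 28
  add 11.165.208.0/20 -> H0 at depth 20
  add 126.181.224.0/20 -> H1 at depth 20
  add 10.115.175.160/28 -> H3 at depth 28
  - 126.176.0.0/12 clear@12
  ? 112.64.219.148  path d0:H2→d1:-→d2:-→d3:-→d4:-→d5:-→d6:-→d7:-→d8:-→d9:-→d10:-→d11:-→d12:-→d13:-→d14:-→d15:-→d16:-→d17:-→d18:-→d19:-→d20:-→d21:-→d22:-→d23:-→d24:-→d25:-→d26:-→d27:-→d28:H0  best=H0

== LOOKUPS ==
["H3","H2","H2","H2","H2","H2","H2","H3","H3","H0"]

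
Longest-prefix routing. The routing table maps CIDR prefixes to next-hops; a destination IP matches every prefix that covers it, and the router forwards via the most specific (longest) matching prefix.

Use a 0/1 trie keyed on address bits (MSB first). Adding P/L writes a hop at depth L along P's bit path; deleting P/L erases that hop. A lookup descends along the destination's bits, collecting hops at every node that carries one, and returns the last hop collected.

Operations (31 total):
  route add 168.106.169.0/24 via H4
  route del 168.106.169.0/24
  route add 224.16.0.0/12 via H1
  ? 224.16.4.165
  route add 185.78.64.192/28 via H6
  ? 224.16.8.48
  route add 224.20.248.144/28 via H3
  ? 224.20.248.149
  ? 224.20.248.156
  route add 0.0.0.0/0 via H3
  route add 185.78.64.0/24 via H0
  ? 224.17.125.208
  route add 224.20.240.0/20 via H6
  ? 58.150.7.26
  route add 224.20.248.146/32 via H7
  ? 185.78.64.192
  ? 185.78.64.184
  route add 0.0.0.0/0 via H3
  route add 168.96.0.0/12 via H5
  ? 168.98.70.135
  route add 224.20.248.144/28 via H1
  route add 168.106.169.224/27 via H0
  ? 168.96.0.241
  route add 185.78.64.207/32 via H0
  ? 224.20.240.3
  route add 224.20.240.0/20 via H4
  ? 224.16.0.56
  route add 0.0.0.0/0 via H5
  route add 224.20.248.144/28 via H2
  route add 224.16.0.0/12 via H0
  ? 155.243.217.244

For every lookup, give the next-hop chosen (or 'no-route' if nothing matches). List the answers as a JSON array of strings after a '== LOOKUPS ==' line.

Process each operation:
  + 168.106.169.0/24 (H4) depth=24
  del 168.106.169.0/24 (clear depth 24)
  + 224.16.0.0/12 (H1) depth=12
  Q 224.16.4.165: descend 111000000001 ; hops seen [H1] ; pick H1
  + 185.78.64.192/28 (H6) depth=28
  Q 224.16.8.48: descend 111000000001 ; hops seen [H1] ; pick H1
  + 224.20.248.144/28 (H3) depth=28
  Q 224.20.248.149: descend 1110000000010100111110001001 ; hops seen [H1,H3] ; pick H3
  Q 224.20.248.156: descend 1110000000010100111110001001 ; hops seen [H1,H3] ; pick H3
  + 0.0.0.0/0 (H3) depth=0
  + 185.78.64.0/24 (H0) depth=24
  Q 224.17.125.208: descend 1110000000010 ; hops seen [H3,H1] ; pick H1
  + 224.20.240.0/20 (H6) depth=20
  Q 58.150.7.26: descend ε ; hops seen [H3] ; pick H3
  + 224.20.248.146/32 (H7) depth=32
  Q 185.78.64.192: descend 1011100101001110010000001100 ; hops seen [H3,H0,H6] ; pick H6
  Q 185.78.64.184: descend 1011100101001110010000001 ; hops seen [H3,H0] ; pick H0
  + 0.0.0.0/0 (H3) depth=0
  + 168.96.0.0/12 (H5) depth=12
  Q 168.98.70.135: descend 101010000110 ; hops seen [H3,H5] ; pick H5
  + 224.20.248.144/28 (H1) depth=28
  + 168.106.169.224/27 (H0) depth=27
  Q 168.96.0.241: descend 101010000110 ; hops seen [H3,H5] ; pick H5
  + 185.78.64.207/32 (H0) depth=32
  Q 224.20.240.3: descend 11100000000101001111 ; hops seen [H3,H1,H6] ; pick H6
  + 224.20.240.0/20 (H4) depth=20
  Q 224.16.0.56: descend 1110000000010 ; hops seen [H3,H1] ; pick H1
  + 0.0.0.0/0 (H5) depth=0
  + 224.20.248.144/28 (H2) depth=28
  + 224.16.0.0/12 (H0) depth=12
  Q 155.243.217.244: descend 10 ; hops seen [H5] ; pick H5

== LOOKUPS ==
["H1","H1","H3","H3","H1","H3","H6","H0","H5","H5","H6","H1","H5"]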